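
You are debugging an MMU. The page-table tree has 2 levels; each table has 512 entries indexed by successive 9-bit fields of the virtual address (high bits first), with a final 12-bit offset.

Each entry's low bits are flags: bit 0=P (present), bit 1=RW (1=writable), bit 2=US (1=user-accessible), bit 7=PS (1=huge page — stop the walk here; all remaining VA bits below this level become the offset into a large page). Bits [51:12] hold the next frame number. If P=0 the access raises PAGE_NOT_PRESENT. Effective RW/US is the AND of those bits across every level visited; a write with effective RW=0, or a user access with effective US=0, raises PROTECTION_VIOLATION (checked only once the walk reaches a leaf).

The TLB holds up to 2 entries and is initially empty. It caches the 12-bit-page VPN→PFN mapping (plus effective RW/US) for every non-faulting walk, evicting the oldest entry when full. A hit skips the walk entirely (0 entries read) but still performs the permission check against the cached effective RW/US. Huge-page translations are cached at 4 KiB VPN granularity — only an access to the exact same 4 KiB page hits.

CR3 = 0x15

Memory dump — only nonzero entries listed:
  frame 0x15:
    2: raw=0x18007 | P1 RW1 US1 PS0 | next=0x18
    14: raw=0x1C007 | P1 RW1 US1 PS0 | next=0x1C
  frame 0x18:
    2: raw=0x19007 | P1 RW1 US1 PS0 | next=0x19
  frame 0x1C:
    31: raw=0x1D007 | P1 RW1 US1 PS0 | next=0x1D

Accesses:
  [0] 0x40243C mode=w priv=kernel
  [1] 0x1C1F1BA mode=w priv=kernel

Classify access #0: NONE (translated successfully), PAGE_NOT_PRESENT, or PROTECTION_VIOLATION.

Walk each access:
#0 VA=0x40243C (w,kernel):
  L0: frame=0x15 idx=2 entry=0x18007 [P=1 RW=1 US=1 PS=0]
  L1: frame=0x18 idx=2 entry=0x19007 [P=1 RW=1 US=1 PS=0]
  ✓ 0x1943C  — 2 lookups
#1 VA=0x1C1F1BA (w,kernel):
  L0: frame=0x15 idx=14 entry=0x1C007 [P=1 RW=1 US=1 PS=0]
  L1: frame=0x1C idx=31 entry=0x1D007 [P=1 RW=1 US=1 PS=0]
  ✓ 0x1D1BA  — 2 lookups

Access #0 fault: NONE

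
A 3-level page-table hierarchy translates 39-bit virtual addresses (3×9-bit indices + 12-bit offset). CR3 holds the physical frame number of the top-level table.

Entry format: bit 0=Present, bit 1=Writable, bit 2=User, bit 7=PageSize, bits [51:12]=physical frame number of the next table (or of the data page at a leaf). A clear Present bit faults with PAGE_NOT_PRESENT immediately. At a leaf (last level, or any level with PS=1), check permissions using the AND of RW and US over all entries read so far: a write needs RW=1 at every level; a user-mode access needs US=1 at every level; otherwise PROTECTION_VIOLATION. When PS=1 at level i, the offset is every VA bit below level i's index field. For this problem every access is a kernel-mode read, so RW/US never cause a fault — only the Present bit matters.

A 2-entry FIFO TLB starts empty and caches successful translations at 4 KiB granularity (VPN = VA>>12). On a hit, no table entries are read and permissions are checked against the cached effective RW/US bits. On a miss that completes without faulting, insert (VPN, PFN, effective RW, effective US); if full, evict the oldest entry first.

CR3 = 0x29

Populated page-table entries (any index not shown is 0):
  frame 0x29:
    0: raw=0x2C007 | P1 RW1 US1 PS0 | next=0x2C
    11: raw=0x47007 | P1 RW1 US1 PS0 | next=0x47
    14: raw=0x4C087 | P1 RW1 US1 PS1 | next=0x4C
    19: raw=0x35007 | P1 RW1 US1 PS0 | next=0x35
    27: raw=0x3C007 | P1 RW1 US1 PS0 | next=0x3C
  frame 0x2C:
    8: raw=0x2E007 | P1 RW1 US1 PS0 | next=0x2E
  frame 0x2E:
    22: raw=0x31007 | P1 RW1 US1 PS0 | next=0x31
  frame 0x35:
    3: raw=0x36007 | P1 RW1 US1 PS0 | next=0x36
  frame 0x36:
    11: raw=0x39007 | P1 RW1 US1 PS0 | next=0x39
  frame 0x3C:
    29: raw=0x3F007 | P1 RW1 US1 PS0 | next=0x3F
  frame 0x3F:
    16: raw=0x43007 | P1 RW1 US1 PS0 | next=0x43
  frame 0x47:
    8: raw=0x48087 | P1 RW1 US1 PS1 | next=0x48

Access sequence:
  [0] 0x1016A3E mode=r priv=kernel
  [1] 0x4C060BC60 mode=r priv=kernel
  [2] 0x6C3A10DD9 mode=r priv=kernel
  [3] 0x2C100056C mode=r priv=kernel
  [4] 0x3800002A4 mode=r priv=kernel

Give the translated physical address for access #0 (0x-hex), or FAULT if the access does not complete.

Per-access translation:
#0 VA=0x1016A3E (r,kernel):
  L0: frame=0x29 idx=0 entry=0x2C007 [P=1 RW=1 US=1 PS=0]
  L1: frame=0x2C idx=8 entry=0x2E007 [P=1 RW=1 US=1 PS=0]
  L2: frame=0x2E idx=22 entry=0x31007 [P=1 RW=1 US=1 PS=0]
  → PA=0x31A3E  (3 entries read)
#1 VA=0x4C060BC60 (r,kernel):
  L0: frame=0x29 idx=19 entry=0x35007 [P=1 RW=1 US=1 PS=0]
  L1: frame=0x35 idx=3 entry=0x36007 [P=1 RW=1 US=1 PS=0]
  L2: frame=0x36 idx=11 entry=0x39007 [P=1 RW=1 US=1 PS=0]
  → PA=0x39C60  (3 entries read)
#2 VA=0x6C3A10DD9 (r,kernel):
  L0: frame=0x29 idx=27 entry=0x3C007 [P=1 RW=1 US=1 PS=0]
  L1: frame=0x3C idx=29 entry=0x3F007 [P=1 RW=1 US=1 PS=0]
  L2: frame=0x3F idx=16 entry=0x43007 [P=1 RW=1 US=1 PS=0]
  → PA=0x43DD9  (3 entries read)
#3 VA=0x2C100056C (r,kernel):
  L0: frame=0x29 idx=11 entry=0x47007 [P=1 RW=1 US=1 PS=0]
  L1: frame=0x47 idx=8 entry=0x48087 [P=1 RW=1 US=1 PS=1]
  → PA=0x4856C (huge @L1)  (2 entries read)
#4 VA=0x3800002A4 (r,kernel):
  L0: frame=0x29 idx=14 entry=0x4C087 [P=1 RW=1 US=1 PS=1]
  → PA=0x4C2A4 (huge @L0)  (1 entries read)

Access #0 PA: 0x31A3E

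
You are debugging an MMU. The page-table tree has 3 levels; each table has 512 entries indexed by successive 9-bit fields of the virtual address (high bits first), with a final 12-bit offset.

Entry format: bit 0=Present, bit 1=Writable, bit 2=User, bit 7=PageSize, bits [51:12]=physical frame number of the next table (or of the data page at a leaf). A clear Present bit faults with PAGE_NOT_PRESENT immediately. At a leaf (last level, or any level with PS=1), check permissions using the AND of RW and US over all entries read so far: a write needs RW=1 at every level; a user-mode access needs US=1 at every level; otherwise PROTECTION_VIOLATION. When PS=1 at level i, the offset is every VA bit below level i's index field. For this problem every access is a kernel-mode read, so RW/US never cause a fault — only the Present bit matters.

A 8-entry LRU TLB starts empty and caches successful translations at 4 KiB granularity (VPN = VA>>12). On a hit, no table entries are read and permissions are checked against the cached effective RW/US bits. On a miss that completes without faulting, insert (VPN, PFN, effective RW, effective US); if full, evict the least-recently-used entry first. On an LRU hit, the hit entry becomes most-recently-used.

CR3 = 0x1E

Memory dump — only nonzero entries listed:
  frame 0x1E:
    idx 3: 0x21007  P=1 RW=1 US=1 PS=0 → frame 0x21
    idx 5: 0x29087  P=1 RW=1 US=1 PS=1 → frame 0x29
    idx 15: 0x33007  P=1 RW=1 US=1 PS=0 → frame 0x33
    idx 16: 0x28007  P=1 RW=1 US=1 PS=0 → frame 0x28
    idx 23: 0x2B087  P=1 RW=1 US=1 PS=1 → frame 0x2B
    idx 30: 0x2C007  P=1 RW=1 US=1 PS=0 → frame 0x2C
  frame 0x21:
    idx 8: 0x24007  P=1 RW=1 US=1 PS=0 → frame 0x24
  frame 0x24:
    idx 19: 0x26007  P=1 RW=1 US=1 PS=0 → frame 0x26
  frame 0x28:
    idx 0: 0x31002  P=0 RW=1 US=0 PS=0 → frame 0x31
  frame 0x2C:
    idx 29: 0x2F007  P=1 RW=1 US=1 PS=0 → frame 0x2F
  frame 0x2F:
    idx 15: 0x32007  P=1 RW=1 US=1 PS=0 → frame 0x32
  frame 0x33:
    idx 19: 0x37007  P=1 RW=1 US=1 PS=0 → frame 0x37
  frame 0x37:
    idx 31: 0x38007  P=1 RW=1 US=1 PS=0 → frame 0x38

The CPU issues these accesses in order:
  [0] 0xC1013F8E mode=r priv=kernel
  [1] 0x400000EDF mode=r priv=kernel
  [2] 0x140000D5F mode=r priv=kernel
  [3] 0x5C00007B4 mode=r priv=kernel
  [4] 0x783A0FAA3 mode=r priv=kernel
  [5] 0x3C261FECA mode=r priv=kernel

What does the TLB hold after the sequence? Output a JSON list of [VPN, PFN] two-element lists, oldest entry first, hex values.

Trace:
#0 VA=0xC1013F8E (r,kernel):
  [0] read 0x1E idx=3: raw=0x21007 flags P=1 W=1 U=1 S=0
  [1] read 0x21 idx=8: raw=0x24007 flags P=1 W=1 U=1 S=0
  [2] read 0x24 idx=19: raw=0x26007 flags P=1 W=1 U=1 S=0
  ⇒ phys 0x26F8E  [3 reads]
#1 VA=0x400000EDF (r,kernel):
  [0] read 0x1E idx=16: raw=0x28007 flags P=1 W=1 U=1 S=0
  [1] read 0x28 idx=0: raw=0x31002 flags P=0 W=1 U=0 S=0
  → PAGE_NOT_PRESENT  (2 entries read)
#2 VA=0x140000D5F (r,kernel):
  [0] read 0x1E idx=5: raw=0x29087 flags P=1 W=1 U=1 S=1
  ⇒ phys 0x29D5F (huge @L0)  [1 reads]
#3 VA=0x5C00007B4 (r,kernel):
  [0] read 0x1E idx=23: raw=0x2B087 flags P=1 W=1 U=1 S=1
  ⇒ phys 0x2B7B4 (huge @L0)  [1 reads]
#4 VA=0x783A0FAA3 (r,kernel):
  [0] read 0x1E idx=30: raw=0x2C007 flags P=1 W=1 U=1 S=0
  [1] read 0x2C idx=29: raw=0x2F007 flags P=1 W=1 U=1 S=0
  [2] read 0x2F idx=15: raw=0x32007 flags P=1 W=1 U=1 S=0
  ⇒ phys 0x32AA3  [3 reads]
#5 VA=0x3C261FECA (r,kernel):
  [0] read 0x1E idx=15: raw=0x33007 flags P=1 W=1 U=1 S=0
  [1] read 0x33 idx=19: raw=0x37007 flags P=1 W=1 U=1 S=0
  [2] read 0x37 idx=31: raw=0x38007 flags P=1 W=1 U=1 S=0
  ⇒ phys 0x38ECA  [3 reads]

TLB: [["0xC1013", "0x26"], ["0x140000", "0x29"], ["0x5C0000", "0x2B"], ["0x783A0F", "0x32"], ["0x3C261F", "0x38"]]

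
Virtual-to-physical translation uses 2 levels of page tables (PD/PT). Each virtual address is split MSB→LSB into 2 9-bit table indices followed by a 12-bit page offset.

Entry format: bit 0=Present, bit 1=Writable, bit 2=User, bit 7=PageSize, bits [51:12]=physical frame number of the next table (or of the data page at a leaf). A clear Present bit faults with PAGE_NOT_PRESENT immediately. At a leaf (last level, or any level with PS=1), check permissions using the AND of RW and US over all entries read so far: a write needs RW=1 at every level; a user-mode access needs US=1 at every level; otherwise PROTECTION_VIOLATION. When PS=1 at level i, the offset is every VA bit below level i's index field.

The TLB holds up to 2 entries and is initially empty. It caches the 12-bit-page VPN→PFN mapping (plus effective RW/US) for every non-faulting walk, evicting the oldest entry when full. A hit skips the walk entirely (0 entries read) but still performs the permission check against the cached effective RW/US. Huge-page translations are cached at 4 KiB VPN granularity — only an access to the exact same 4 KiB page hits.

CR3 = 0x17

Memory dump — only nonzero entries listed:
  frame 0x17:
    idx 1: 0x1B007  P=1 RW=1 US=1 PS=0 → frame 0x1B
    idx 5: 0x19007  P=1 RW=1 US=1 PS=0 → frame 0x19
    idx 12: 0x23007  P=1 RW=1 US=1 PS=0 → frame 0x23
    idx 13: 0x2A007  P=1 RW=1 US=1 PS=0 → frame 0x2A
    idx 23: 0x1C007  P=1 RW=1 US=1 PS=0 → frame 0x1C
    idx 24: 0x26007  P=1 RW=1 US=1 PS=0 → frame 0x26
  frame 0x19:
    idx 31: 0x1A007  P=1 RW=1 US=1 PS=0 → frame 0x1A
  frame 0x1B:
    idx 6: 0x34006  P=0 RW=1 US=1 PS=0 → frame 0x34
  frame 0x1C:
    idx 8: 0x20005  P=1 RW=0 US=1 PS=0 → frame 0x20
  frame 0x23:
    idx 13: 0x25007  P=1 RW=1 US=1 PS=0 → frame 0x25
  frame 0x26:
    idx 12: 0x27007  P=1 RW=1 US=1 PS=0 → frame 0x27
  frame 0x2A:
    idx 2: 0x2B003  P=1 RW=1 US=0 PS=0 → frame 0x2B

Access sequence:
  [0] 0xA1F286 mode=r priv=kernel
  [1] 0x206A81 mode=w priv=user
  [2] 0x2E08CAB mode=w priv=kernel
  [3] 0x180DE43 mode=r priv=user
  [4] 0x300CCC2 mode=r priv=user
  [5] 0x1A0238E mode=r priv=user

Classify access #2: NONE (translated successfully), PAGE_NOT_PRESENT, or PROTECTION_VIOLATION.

Trace:
#0 VA=0xA1F286 (r,kernel):
  L0: frame=0x17 idx=5 entry=0x19007 [P=1 RW=1 US=1 PS=0]
  L1: frame=0x19 idx=31 entry=0x1A007 [P=1 RW=1 US=1 PS=0]
  → PA=0x1A286  (2 entries read)
#1 VA=0x206A81 (w,user):
  L0: frame=0x17 idx=1 entry=0x1B007 [P=1 RW=1 US=1 PS=0]
  L1: frame=0x1B idx=6 entry=0x34006 [P=0 RW=1 US=1 PS=0]
  ✗ PAGE_NOT_PRESENT  [2 reads]
#2 VA=0x2E08CAB (w,kernel):
  L0: frame=0x17 idx=23 entry=0x1C007 [P=1 RW=1 US=1 PS=0]
  L1: frame=0x1C idx=8 entry=0x20005 [P=1 RW=0 US=1 PS=0]
  ✗ PROTECTION_VIOLATION  [2 reads]
#3 VA=0x180DE43 (r,user):
  L0: frame=0x17 idx=12 entry=0x23007 [P=1 RW=1 US=1 PS=0]
  L1: frame=0x23 idx=13 entry=0x25007 [P=1 RW=1 US=1 PS=0]
  → PA=0x25E43  (2 entries read)
#4 VA=0x300CCC2 (r,user):
  L0: frame=0x17 idx=24 entry=0x26007 [P=1 RW=1 US=1 PS=0]
  L1: frame=0x26 idx=12 entry=0x27007 [P=1 RW=1 US=1 PS=0]
  → PA=0x27CC2  (2 entries read)
#5 VA=0x1A0238E (r,user):
  L0: frame=0x17 idx=13 entry=0x2A007 [P=1 RW=1 US=1 PS=0]
  L1: frame=0x2A idx=2 entry=0x2B003 [P=1 RW=1 US=0 PS=0]
  ✗ PROTECTION_VIOLATION  [2 reads]

Access #2 fault: PROTECTION_VIOLATION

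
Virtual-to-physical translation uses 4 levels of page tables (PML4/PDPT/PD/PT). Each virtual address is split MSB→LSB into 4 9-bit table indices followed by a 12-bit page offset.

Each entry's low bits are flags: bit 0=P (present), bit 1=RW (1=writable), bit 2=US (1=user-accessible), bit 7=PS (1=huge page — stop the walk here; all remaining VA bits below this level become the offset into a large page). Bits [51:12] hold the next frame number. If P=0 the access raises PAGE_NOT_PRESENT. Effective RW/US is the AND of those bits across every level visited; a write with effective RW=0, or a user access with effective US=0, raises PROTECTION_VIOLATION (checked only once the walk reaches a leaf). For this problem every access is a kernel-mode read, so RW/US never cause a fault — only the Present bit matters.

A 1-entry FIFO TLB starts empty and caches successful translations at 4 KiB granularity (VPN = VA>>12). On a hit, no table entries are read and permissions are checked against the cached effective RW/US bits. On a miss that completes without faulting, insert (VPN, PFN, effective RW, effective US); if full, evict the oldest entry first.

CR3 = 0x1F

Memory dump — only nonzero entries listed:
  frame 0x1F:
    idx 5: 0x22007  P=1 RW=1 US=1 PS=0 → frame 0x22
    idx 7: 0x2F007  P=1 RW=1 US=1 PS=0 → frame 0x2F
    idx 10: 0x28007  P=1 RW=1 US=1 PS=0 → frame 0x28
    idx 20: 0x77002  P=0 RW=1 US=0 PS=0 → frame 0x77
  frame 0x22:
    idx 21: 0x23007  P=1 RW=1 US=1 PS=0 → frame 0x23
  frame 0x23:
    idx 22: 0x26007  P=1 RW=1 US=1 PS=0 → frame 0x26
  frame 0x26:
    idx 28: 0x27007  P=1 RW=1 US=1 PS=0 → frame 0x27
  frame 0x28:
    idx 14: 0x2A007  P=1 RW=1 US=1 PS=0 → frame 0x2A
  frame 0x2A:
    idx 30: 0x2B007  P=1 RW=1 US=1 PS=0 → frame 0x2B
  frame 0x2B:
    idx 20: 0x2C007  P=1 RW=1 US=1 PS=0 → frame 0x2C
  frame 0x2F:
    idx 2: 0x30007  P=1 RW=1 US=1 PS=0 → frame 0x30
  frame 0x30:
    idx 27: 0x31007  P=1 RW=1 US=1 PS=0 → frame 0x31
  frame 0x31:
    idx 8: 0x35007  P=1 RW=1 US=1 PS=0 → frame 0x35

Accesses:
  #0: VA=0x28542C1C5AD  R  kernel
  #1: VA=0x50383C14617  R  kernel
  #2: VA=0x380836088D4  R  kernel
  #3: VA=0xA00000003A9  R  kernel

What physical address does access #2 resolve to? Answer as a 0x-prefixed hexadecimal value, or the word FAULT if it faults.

Trace:
#0 VA=0x28542C1C5AD (r,kernel):
  L0 @0x1F[5] → 0x22007  P=1,RW=1,US=1,PS=0
  L1 @0x22[21] → 0x23007  P=1,RW=1,US=1,PS=0
  L2 @0x23[22] → 0x26007  P=1,RW=1,US=1,PS=0
  L3 @0x26[28] → 0x27007  P=1,RW=1,US=1,PS=0
  → PA=0x275AD  (4 entries read)
#1 VA=0x50383C14617 (r,kernel):
  L0 @0x1F[10] → 0x28007  P=1,RW=1,US=1,PS=0
  L1 @0x28[14] → 0x2A007  P=1,RW=1,US=1,PS=0
  L2 @0x2A[30] → 0x2B007  P=1,RW=1,US=1,PS=0
  L3 @0x2B[20] → 0x2C007  P=1,RW=1,US=1,PS=0
  → PA=0x2C617  (4 entries read)
#2 VA=0x380836088D4 (r,kernel):
  L0 @0x1F[7] → 0x2F007  P=1,RW=1,US=1,PS=0
  L1 @0x2F[2] → 0x30007  P=1,RW=1,US=1,PS=0
  L2 @0x30[27] → 0x31007  P=1,RW=1,US=1,PS=0
  L3 @0x31[8] → 0x35007  P=1,RW=1,US=1,PS=0
  → PA=0x358D4  (4 entries read)
#3 VA=0xA00000003A9 (r,kernel):
  L0 @0x1F[20] → 0x77002  P=0,RW=1,US=0,PS=0
  → PAGE_NOT_PRESENT  (1 entries read)

Access #2 PA: 0x358D4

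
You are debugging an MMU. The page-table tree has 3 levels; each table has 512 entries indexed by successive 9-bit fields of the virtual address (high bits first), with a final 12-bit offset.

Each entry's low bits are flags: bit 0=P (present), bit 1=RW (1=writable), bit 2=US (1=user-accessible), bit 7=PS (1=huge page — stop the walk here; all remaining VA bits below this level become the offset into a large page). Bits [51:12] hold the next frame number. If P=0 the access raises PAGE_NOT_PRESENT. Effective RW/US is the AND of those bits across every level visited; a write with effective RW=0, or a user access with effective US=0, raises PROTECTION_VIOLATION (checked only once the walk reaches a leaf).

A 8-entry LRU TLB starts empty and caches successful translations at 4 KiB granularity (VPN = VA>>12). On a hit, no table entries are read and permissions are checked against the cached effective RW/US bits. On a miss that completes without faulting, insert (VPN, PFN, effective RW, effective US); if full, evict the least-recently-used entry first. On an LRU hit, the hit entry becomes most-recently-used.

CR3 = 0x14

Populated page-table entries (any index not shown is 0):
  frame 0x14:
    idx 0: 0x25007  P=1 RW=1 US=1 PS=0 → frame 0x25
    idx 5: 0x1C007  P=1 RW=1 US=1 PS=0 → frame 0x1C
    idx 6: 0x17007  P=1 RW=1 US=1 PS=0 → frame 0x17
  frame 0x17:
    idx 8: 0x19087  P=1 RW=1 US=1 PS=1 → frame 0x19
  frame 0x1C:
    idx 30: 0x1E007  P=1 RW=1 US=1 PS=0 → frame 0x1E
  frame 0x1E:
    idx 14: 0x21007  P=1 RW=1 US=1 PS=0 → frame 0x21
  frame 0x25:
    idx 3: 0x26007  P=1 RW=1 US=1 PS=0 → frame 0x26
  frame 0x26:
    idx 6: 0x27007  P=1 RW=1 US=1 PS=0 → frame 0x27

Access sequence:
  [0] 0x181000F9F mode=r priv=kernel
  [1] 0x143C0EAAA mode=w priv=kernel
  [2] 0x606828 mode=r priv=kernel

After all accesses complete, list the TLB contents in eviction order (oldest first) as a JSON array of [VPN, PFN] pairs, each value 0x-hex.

Trace:
#0 VA=0x181000F9F (r,kernel):
  L0: frame=0x14 idx=6 entry=0x17007 [P=1 RW=1 US=1 PS=0]
  L1: frame=0x17 idx=8 entry=0x19087 [P=1 RW=1 US=1 PS=1]
  ✓ 0x19F9F (huge @L1)  — 2 lookups
#1 VA=0x143C0EAAA (w,kernel):
  L0: frame=0x14 idx=5 entry=0x1C007 [P=1 RW=1 US=1 PS=0]
  L1: frame=0x1C idx=30 entry=0x1E007 [P=1 RW=1 US=1 PS=0]
  L2: frame=0x1E idx=14 entry=0x21007 [P=1 RW=1 US=1 PS=0]
  ✓ 0x21AAA  — 3 lookups
#2 VA=0x606828 (r,kernel):
  L0: frame=0x14 idx=0 entry=0x25007 [P=1 RW=1 US=1 PS=0]
  L1: frame=0x25 idx=3 entry=0x26007 [P=1 RW=1 US=1 PS=0]
  L2: frame=0x26 idx=6 entry=0x27007 [P=1 RW=1 US=1 PS=0]
  ✓ 0x27828  — 3 lookups

TLB: [["0x181000", "0x19"], ["0x143C0E", "0x21"], ["0x606", "0x27"]]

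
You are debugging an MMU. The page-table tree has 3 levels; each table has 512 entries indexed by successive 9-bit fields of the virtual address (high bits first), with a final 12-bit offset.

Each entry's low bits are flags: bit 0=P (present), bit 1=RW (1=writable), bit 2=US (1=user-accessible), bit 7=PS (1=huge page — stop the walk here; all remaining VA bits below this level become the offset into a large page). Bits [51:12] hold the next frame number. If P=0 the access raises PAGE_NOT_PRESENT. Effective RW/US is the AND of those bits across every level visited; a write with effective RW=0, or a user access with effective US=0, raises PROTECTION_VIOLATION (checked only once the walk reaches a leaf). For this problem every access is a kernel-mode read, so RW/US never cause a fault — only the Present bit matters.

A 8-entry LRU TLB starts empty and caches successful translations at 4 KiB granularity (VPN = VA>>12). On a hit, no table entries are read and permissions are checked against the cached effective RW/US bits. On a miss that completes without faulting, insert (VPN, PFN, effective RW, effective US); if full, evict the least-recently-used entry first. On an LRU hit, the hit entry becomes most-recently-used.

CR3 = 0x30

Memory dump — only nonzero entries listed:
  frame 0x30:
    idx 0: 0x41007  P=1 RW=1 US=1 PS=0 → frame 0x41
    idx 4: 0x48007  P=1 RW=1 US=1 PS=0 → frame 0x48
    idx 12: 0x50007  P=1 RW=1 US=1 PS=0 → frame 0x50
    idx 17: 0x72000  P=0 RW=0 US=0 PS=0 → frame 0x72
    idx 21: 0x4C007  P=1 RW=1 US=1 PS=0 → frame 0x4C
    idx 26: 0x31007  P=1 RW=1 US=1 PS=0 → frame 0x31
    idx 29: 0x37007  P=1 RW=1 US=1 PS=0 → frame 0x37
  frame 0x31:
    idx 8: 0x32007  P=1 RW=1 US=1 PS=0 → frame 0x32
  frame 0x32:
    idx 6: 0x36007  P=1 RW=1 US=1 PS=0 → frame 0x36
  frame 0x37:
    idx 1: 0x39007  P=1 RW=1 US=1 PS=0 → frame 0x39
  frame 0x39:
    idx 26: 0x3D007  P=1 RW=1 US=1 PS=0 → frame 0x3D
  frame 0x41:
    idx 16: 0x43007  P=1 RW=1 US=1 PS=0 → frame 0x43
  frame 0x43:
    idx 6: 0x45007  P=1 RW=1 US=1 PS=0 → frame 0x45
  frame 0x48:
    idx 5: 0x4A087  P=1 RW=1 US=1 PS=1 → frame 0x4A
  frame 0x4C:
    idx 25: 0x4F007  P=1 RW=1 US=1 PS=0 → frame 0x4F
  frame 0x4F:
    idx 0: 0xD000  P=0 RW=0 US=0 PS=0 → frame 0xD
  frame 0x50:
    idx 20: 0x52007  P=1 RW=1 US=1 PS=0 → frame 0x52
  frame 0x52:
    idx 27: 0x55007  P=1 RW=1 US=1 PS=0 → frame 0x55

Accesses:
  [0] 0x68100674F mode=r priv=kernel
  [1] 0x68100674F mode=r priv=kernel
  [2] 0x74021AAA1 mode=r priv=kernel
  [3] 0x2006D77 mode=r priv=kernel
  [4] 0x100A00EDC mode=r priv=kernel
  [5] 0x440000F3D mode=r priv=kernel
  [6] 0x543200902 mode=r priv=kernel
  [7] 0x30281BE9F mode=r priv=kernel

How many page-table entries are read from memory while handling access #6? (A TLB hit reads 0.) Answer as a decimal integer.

Per-access translation:
#0 VA=0x68100674F (r,kernel):
  [0] read 0x30 idx=26: raw=0x31007 flags P=1 W=1 U=1 S=0
  [1] read 0x31 idx=8: raw=0x32007 flags P=1 W=1 U=1 S=0
  [2] read 0x32 idx=6: raw=0x36007 flags P=1 W=1 U=1 S=0
  ✓ 0x3674F  — 3 lookups
#1 VA=0x68100674F (r,kernel):
  TLB hit vpn=0x681006 → PA=0x3674F
#2 VA=0x74021AAA1 (r,kernel):
  [0] read 0x30 idx=29: raw=0x37007 flags P=1 W=1 U=1 S=0
  [1] read 0x37 idx=1: raw=0x39007 flags P=1 W=1 U=1 S=0
  [2] read 0x39 idx=26: raw=0x3D007 flags P=1 W=1 U=1 S=0
  ✓ 0x3DAA1  — 3 lookups
#3 VA=0x2006D77 (r,kernel):
  [0] read 0x30 idx=0: raw=0x41007 flags P=1 W=1 U=1 S=0
  [1] read 0x41 idx=16: raw=0x43007 flags P=1 W=1 U=1 S=0
  [2] read 0x43 idx=6: raw=0x45007 flags P=1 W=1 U=1 S=0
  ✓ 0x45D77  — 3 lookups
#4 VA=0x100A00EDC (r,kernel):
  [0] read 0x30 idx=4: raw=0x48007 flags P=1 W=1 U=1 S=0
  [1] read 0x48 idx=5: raw=0x4A087 flags P=1 W=1 U=1 S=1
  ✓ 0x4AEDC (huge @L1)  — 2 lookups
#5 VA=0x440000F3D (r,kernel):
  [0] read 0x30 idx=17: raw=0x72000 flags P=0 W=0 U=0 S=0
  ✗ PAGE_NOT_PRESENT  [1 reads]
#6 VA=0x543200902 (r,kernel):
  [0] read 0x30 idx=21: raw=0x4C007 flags P=1 W=1 U=1 S=0
  [1] read 0x4C idx=25: raw=0x4F007 flags P=1 W=1 U=1 S=0
  [2] read 0x4F idx=0: raw=0xD000 flags P=0 W=0 U=0 S=0
  ✗ PAGE_NOT_PRESENT  [3 reads]
#7 VA=0x30281BE9F (r,kernel):
  [0] read 0x30 idx=12: raw=0x50007 flags P=1 W=1 U=1 S=0
  [1] read 0x50 idx=20: raw=0x52007 flags P=1 W=1 U=1 S=0
  [2] read 0x52 idx=27: raw=0x55007 flags P=1 W=1 U=1 S=0
  ✓ 0x55E9F  — 3 lookups

Entries read for #6: 3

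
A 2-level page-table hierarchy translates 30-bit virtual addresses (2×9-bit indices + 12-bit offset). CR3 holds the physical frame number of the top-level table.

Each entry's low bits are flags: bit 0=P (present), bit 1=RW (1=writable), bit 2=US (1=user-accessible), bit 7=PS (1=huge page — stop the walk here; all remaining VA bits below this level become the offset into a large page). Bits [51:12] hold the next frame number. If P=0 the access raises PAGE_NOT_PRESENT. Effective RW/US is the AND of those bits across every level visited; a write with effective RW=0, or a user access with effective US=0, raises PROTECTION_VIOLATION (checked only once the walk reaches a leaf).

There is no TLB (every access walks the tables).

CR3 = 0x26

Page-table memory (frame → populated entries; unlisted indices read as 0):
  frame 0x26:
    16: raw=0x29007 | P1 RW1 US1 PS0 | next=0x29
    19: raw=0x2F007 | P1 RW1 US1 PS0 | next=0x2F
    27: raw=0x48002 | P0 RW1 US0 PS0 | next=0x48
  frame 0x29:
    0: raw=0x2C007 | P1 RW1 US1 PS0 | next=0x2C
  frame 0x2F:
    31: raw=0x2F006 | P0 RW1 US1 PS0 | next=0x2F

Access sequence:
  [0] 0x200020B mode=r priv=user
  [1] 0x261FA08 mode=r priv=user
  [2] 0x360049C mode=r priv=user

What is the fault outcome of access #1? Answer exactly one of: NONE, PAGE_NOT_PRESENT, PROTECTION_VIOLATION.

Walk each access:
#0 VA=0x200020B (r,user):
  [0] read 0x26 idx=16: raw=0x29007 flags P=1 W=1 U=1 S=0
  [1] read 0x29 idx=0: raw=0x2C007 flags P=1 W=1 U=1 S=0
  ⇒ phys 0x2C20B  [2 reads]
#1 VA=0x261FA08 (r,user):
  [0] read 0x26 idx=19: raw=0x2F007 flags P=1 W=1 U=1 S=0
  [1] read 0x2F idx=31: raw=0x2F006 flags P=0 W=1 U=1 S=0
  → PAGE_NOT_PRESENT  (2 entries read)
#2 VA=0x360049C (r,user):
  [0] read 0x26 idx=27: raw=0x48002 flags P=0 W=1 U=0 S=0
  → PAGE_NOT_PRESENT  (1 entries read)

Access #1 fault: PAGE_NOT_PRESENT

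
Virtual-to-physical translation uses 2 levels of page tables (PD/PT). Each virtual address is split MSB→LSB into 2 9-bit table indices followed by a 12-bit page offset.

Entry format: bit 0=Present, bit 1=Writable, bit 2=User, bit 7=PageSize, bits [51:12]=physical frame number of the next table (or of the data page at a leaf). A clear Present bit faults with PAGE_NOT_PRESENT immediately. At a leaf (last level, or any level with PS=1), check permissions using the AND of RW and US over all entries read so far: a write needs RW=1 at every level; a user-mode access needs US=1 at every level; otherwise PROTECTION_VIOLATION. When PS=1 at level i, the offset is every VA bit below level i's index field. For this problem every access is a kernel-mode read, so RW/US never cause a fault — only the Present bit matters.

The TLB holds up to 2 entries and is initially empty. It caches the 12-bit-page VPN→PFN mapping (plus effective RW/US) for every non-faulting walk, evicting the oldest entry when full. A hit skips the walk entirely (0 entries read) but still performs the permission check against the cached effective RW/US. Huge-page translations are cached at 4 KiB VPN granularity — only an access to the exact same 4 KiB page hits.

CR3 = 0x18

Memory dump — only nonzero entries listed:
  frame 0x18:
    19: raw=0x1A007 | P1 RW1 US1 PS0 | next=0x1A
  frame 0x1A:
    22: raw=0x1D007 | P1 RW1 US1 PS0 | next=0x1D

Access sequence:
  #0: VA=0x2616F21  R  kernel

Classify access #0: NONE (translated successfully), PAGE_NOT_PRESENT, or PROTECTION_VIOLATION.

Per-access translation:
#0 VA=0x2616F21 (r,kernel):
  L0: frame=0x18 idx=19 entry=0x1A007 [P=1 RW=1 US=1 PS=0]
  L1: frame=0x1A idx=22 entry=0x1D007 [P=1 RW=1 US=1 PS=0]
  ✓ 0x1DF21  — 2 lookups

Access #0 fault: NONE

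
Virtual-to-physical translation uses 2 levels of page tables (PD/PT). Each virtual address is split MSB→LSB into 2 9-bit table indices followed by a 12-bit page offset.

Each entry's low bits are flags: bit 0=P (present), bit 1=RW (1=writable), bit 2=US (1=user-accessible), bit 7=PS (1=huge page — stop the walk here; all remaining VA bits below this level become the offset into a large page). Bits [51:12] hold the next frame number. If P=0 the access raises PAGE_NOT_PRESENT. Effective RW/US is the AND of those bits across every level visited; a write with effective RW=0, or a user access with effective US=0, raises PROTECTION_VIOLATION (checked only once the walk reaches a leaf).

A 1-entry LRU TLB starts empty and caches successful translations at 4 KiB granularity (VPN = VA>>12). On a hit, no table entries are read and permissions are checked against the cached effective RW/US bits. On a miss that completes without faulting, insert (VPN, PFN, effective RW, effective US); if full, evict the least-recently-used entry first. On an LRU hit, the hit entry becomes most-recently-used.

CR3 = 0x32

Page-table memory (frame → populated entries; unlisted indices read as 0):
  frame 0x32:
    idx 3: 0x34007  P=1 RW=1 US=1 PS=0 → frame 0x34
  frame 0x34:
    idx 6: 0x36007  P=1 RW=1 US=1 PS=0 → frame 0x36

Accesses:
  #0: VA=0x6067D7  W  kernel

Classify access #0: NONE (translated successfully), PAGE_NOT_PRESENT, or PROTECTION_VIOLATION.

Trace:
#0 VA=0x6067D7 (w,kernel):
  L0 @0x32[3] → 0x34007  P=1,RW=1,US=1,PS=0
  L1 @0x34[6] → 0x36007  P=1,RW=1,US=1,PS=0
  ✓ 0x367D7  — 2 lookups

Access #0 fault: NONE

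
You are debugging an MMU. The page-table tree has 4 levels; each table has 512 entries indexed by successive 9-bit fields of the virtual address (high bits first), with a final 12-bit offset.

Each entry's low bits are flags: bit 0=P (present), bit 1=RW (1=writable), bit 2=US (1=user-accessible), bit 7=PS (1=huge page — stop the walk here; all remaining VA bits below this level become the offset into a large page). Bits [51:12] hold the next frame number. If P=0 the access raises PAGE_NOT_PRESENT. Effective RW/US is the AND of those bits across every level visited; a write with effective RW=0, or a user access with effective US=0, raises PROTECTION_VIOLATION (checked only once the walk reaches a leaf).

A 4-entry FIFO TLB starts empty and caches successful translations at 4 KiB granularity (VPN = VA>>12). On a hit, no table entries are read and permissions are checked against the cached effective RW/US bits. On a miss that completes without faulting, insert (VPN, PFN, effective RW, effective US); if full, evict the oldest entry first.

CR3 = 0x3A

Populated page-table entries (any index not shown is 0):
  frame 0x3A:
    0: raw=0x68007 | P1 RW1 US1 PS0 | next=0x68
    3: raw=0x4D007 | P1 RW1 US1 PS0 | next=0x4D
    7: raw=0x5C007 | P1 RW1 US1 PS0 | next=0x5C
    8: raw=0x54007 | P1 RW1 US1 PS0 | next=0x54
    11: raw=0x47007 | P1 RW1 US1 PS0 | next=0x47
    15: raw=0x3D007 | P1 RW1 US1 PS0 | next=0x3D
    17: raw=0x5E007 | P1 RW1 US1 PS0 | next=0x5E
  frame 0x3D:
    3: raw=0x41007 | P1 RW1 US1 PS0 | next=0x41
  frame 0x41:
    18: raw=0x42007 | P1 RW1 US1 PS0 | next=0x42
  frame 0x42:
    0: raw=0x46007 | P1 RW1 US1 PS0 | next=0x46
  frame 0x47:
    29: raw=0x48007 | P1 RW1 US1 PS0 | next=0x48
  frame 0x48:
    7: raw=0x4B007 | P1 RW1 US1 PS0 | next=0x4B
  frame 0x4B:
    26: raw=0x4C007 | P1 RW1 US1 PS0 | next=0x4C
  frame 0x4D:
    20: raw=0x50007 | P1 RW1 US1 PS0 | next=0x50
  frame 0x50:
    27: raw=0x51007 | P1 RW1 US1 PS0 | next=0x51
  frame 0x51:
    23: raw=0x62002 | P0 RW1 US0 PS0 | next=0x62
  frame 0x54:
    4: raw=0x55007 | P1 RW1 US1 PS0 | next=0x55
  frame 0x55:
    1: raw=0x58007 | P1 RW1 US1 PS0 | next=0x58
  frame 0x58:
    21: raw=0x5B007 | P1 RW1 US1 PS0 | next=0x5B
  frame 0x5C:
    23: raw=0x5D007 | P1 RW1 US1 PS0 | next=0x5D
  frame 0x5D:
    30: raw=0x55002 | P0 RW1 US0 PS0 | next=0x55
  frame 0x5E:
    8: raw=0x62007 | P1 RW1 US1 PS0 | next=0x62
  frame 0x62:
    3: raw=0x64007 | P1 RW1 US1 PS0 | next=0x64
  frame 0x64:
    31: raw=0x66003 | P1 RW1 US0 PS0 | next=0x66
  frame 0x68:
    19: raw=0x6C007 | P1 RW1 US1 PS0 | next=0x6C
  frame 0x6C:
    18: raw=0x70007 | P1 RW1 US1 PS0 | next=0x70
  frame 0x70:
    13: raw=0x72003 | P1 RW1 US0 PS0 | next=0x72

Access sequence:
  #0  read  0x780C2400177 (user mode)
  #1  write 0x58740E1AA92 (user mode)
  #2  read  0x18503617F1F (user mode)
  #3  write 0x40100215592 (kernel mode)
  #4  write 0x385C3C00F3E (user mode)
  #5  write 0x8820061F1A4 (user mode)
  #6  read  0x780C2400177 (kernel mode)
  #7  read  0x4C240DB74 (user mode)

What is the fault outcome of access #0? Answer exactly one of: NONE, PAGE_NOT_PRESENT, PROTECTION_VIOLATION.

Walk each access:
#0 VA=0x780C2400177 (r,user):
  L0 @0x3A[15] → 0x3D007  P=1,RW=1,US=1,PS=0
  L1 @0x3D[3] → 0x41007  P=1,RW=1,US=1,PS=0
  L2 @0x41[18] → 0x42007  P=1,RW=1,US=1,PS=0
  L3 @0x42[0] → 0x46007  P=1,RW=1,US=1,PS=0
  ✓ 0x46177  — 4 lookups
#1 VA=0x58740E1AA92 (w,user):
  L0 @0x3A[11] → 0x47007  P=1,RW=1,US=1,PS=0
  L1 @0x47[29] → 0x48007  P=1,RW=1,US=1,PS=0
  L2 @0x48[7] → 0x4B007  P=1,RW=1,US=1,PS=0
  L3 @0x4B[26] → 0x4C007  P=1,RW=1,US=1,PS=0
  ✓ 0x4CA92  — 4 lookups
#2 VA=0x18503617F1F (r,user):
  L0 @0x3A[3] → 0x4D007  P=1,RW=1,US=1,PS=0
  L1 @0x4D[20] → 0x50007  P=1,RW=1,US=1,PS=0
  L2 @0x50[27] → 0x51007  P=1,RW=1,US=1,PS=0
  L3 @0x51[23] → 0x62002  P=0,RW=1,US=0,PS=0
  ⇒ fault: PAGE_NOT_PRESENT  — 4 lookups
#3 VA=0x40100215592 (w,kernel):
  L0 @0x3A[8] → 0x54007  P=1,RW=1,US=1,PS=0
  L1 @0x54[4] → 0x55007  P=1,RW=1,US=1,PS=0
  L2 @0x55[1] → 0x58007  P=1,RW=1,US=1,PS=0
  L3 @0x58[21] → 0x5B007  P=1,RW=1,US=1,PS=0
  ✓ 0x5B592  — 4 lookups
#4 VA=0x385C3C00F3E (w,user):
  L0 @0x3A[7] → 0x5C007  P=1,RW=1,US=1,PS=0
  L1 @0x5C[23] → 0x5D007  P=1,RW=1,US=1,PS=0
  L2 @0x5D[30] → 0x55002  P=0,RW=1,US=0,PS=0
  ⇒ fault: PAGE_NOT_PRESENT  — 3 lookups
#5 VA=0x8820061F1A4 (w,user):
  L0 @0x3A[17] → 0x5E007  P=1,RW=1,US=1,PS=0
  L1 @0x5E[8] → 0x62007  P=1,RW=1,US=1,PS=0
  L2 @0x62[3] → 0x64007  P=1,RW=1,US=1,PS=0
  L3 @0x64[31] → 0x66003  P=1,RW=1,US=0,PS=0
  ⇒ fault: PROTECTION_VIOLATION  — 4 lookups
#6 VA=0x780C2400177 (r,kernel):
  TLB hit vpn=0x780C2400 → PA=0x46177
#7 VA=0x4C240DB74 (r,user):
  L0 @0x3A[0] → 0x68007  P=1,RW=1,US=1,PS=0
  L1 @0x68[19] → 0x6C007  P=1,RW=1,US=1,PS=0
  L2 @0x6C[18] → 0x70007  P=1,RW=1,US=1,PS=0
  L3 @0x70[13] → 0x72003  P=1,RW=1,US=0,PS=0
  ⇒ fault: PROTECTION_VIOLATION  — 4 lookups

Access #0 fault: NONE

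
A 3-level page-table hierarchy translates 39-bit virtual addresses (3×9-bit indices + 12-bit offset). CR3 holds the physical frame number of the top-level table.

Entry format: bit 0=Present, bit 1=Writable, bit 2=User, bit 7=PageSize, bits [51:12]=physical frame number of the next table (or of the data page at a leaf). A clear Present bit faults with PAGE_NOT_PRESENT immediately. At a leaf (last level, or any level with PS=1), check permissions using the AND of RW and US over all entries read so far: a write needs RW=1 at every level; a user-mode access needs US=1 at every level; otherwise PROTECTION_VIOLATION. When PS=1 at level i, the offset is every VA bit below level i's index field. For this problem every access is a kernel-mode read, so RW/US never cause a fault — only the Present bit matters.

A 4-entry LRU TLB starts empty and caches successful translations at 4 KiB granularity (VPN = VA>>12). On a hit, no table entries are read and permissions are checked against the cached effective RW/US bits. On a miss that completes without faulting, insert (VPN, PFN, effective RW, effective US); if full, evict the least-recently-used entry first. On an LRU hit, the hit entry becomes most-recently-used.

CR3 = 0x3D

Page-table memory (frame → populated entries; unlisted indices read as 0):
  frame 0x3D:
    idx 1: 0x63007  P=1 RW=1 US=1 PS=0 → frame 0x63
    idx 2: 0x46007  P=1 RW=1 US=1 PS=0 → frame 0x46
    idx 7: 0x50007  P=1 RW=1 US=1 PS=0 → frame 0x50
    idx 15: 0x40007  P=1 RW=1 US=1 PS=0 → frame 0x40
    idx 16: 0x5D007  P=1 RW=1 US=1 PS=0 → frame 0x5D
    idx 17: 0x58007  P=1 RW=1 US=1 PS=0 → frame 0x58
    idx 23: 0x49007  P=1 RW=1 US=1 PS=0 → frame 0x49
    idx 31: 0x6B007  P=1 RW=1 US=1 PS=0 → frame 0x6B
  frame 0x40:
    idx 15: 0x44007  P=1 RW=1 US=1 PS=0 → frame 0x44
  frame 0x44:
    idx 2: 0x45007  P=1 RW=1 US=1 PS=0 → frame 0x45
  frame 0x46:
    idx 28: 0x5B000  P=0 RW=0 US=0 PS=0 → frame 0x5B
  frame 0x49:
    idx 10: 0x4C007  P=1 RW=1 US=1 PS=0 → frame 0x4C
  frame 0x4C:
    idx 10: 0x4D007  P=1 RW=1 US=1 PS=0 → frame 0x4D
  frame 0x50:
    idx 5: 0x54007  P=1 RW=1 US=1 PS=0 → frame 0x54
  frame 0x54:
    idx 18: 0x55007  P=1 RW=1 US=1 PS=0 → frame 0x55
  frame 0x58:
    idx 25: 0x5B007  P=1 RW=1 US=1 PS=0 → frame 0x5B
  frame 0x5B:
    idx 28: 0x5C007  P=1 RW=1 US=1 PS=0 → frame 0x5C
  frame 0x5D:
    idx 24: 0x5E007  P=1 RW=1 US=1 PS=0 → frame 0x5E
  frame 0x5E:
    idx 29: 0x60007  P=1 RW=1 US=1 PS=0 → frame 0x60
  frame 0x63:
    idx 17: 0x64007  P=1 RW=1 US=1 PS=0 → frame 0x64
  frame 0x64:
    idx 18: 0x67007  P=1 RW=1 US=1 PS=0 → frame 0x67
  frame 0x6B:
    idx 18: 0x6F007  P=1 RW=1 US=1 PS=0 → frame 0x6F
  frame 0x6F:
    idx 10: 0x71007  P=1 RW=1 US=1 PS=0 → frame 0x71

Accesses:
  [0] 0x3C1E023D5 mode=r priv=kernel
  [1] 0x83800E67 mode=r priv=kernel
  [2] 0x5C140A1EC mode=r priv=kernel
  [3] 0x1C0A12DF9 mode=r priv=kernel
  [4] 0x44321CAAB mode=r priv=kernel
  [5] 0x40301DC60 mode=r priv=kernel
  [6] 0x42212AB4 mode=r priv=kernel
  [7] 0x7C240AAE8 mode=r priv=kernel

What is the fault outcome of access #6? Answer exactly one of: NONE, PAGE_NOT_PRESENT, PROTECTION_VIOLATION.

Trace:
#0 VA=0x3C1E023D5 (r,kernel):
  [0] read 0x3D idx=15: raw=0x40007 flags P=1 W=1 U=1 S=0
  [1] read 0x40 idx=15: raw=0x44007 flags P=1 W=1 U=1 S=0
  [2] read 0x44 idx=2: raw=0x45007 flags P=1 W=1 U=1 S=0
  ✓ 0x453D5  — 3 lookups
#1 VA=0x83800E67 (r,kernel):
  [0] read 0x3D idx=2: raw=0x46007 flags P=1 W=1 U=1 S=0
  [1] read 0x46 idx=28: raw=0x5B000 flags P=0 W=0 U=0 S=0
  ✗ PAGE_NOT_PRESENT  [2 reads]
#2 VA=0x5C140A1EC (r,kernel):
  [0] read 0x3D idx=23: raw=0x49007 flags P=1 W=1 U=1 S=0
  [1] read 0x49 idx=10: raw=0x4C007 flags P=1 W=1 U=1 S=0
  [2] read 0x4C idx=10: raw=0x4D007 flags P=1 W=1 U=1 S=0
  ✓ 0x4D1EC  — 3 lookups
#3 VA=0x1C0A12DF9 (r,kernel):
  [0] read 0x3D idx=7: raw=0x50007 flags P=1 W=1 U=1 S=0
  [1] read 0x50 idx=5: raw=0x54007 flags P=1 W=1 U=1 S=0
  [2] read 0x54 idx=18: raw=0x55007 flags P=1 W=1 U=1 S=0
  ✓ 0x55DF9  — 3 lookups
#4 VA=0x44321CAAB (r,kernel):
  [0] read 0x3D idx=17: raw=0x58007 flags P=1 W=1 U=1 S=0
  [1] read 0x58 idx=25: raw=0x5B007 flags P=1 W=1 U=1 S=0
  [2] read 0x5B idx=28: raw=0x5C007 flags P=1 W=1 U=1 S=0
  ✓ 0x5CAAB  — 3 lookups
#5 VA=0x40301DC60 (r,kernel):
  [0] read 0x3D idx=16: raw=0x5D007 flags P=1 W=1 U=1 S=0
  [1] read 0x5D idx=24: raw=0x5E007 flags P=1 W=1 U=1 S=0
  [2] read 0x5E idx=29: raw=0x60007 flags P=1 W=1 U=1 S=0
  ✓ 0x60C60  — 3 lookups
#6 VA=0x42212AB4 (r,kernel):
  [0] read 0x3D idx=1: raw=0x63007 flags P=1 W=1 U=1 S=0
  [1] read 0x63 idx=17: raw=0x64007 flags P=1 W=1 U=1 S=0
  [2] read 0x64 idx=18: raw=0x67007 flags P=1 W=1 U=1 S=0
  ✓ 0x67AB4  — 3 lookups
#7 VA=0x7C240AAE8 (r,kernel):
  [0] read 0x3D idx=31: raw=0x6B007 flags P=1 W=1 U=1 S=0
  [1] read 0x6B idx=18: raw=0x6F007 flags P=1 W=1 U=1 S=0
  [2] read 0x6F idx=10: raw=0x71007 flags P=1 W=1 U=1 S=0
  ✓ 0x71AE8  — 3 lookups

Access #6 fault: NONE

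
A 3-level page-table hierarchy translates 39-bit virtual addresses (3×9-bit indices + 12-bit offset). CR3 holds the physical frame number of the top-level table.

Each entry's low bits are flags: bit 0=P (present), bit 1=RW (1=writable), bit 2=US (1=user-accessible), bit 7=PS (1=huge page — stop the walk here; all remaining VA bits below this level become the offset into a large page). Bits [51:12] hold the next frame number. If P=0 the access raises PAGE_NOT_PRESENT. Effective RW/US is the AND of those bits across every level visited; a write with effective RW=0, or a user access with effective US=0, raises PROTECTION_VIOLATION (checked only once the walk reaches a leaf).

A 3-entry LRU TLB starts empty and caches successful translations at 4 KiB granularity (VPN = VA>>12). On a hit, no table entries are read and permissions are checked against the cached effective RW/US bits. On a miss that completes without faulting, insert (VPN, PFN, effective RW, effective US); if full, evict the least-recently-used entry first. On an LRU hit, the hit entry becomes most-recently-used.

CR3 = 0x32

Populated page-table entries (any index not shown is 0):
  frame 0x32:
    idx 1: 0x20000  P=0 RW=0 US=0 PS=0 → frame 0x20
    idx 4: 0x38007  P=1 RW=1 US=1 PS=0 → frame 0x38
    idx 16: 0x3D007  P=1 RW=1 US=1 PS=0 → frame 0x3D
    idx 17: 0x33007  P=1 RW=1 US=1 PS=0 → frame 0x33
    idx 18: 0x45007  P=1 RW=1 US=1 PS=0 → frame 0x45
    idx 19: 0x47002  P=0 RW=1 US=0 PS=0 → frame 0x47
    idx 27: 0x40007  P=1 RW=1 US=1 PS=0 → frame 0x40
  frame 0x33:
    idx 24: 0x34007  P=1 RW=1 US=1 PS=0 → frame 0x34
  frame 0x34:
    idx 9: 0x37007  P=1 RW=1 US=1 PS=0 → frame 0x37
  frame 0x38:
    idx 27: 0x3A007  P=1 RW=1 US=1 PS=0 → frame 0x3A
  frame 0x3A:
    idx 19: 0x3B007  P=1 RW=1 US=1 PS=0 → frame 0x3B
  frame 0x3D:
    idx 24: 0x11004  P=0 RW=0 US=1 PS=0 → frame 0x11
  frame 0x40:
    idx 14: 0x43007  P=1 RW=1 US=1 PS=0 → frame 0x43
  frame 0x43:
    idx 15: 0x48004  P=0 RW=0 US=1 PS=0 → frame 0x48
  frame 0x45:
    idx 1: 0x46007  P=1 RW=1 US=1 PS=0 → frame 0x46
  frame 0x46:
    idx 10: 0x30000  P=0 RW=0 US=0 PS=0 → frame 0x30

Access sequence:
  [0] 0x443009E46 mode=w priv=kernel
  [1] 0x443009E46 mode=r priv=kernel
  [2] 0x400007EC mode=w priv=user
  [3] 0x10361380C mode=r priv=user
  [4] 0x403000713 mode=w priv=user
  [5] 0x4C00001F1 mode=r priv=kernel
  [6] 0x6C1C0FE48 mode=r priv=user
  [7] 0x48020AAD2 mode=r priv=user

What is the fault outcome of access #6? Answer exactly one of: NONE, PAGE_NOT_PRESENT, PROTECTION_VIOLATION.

Trace:
#0 VA=0x443009E46 (w,kernel):
  lvl0: tbl 0x32, slot 17 ⇒ 0x33007 (P1/RW1/US1/PS0)
  lvl1: tbl 0x33, slot 24 ⇒ 0x34007 (P1/RW1/US1/PS0)
  lvl2: tbl 0x34, slot 9 ⇒ 0x37007 (P1/RW1/US1/PS0)
  ⇒ phys 0x37E46  [3 reads]
#1 VA=0x443009E46 (r,kernel):
  TLB hit vpn=0x443009 → PA=0x37E46
#2 VA=0x400007EC (w,user):
  lvl0: tbl 0x32, slot 1 ⇒ 0x20000 (P0/RW0/US0/PS0)
  ✗ PAGE_NOT_PRESENT  [1 reads]
#3 VA=0x10361380C (r,user):
  lvl0: tbl 0x32, slot 4 ⇒ 0x38007 (P1/RW1/US1/PS0)
  lvl1: tbl 0x38, slot 27 ⇒ 0x3A007 (P1/RW1/US1/PS0)
  lvl2: tbl 0x3A, slot 19 ⇒ 0x3B007 (P1/RW1/US1/PS0)
  ⇒ phys 0x3B80C  [3 reads]
#4 VA=0x403000713 (w,user):
  lvl0: tbl 0x32, slot 16 ⇒ 0x3D007 (P1/RW1/US1/PS0)
  lvl1: tbl 0x3D, slot 24 ⇒ 0x11004 (P0/RW0/US1/PS0)
  ✗ PAGE_NOT_PRESENT  [2 reads]
#5 VA=0x4C00001F1 (r,kernel):
  lvl0: tbl 0x32, slot 19 ⇒ 0x47002 (P0/RW1/US0/PS0)
  ✗ PAGE_NOT_PRESENT  [1 reads]
#6 VA=0x6C1C0FE48 (r,user):
  lvl0: tbl 0x32, slot 27 ⇒ 0x40007 (P1/RW1/US1/PS0)
  lvl1: tbl 0x40, slot 14 ⇒ 0x43007 (P1/RW1/US1/PS0)
  lvl2: tbl 0x43, slot 15 ⇒ 0x48004 (P0/RW0/US1/PS0)
  ✗ PAGE_NOT_PRESENT  [3 reads]
#7 VA=0x48020AAD2 (r,user):
  lvl0: tbl 0x32, slot 18 ⇒ 0x45007 (P1/RW1/US1/PS0)
  lvl1: tbl 0x45, slot 1 ⇒ 0x46007 (P1/RW1/US1/PS0)
  lvl2: tbl 0x46, slot 10 ⇒ 0x30000 (P0/RW0/US0/PS0)
  ✗ PAGE_NOT_PRESENT  [3 reads]

Access #6 fault: PAGE_NOT_PRESENT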